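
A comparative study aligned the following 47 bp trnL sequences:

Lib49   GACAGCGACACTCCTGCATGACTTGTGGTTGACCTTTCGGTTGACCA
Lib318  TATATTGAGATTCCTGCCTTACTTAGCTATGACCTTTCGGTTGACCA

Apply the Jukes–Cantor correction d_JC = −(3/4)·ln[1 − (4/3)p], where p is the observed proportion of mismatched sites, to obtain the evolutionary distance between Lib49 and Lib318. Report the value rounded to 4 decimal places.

The sequences differ at positions 1 (G/T), 3 (C/T), 5 (G/T), 6 (C/T), 9 (C/G), 11 (C/T), 18 (A/C), 20 (G/T), 25 (G/A), 26 (T/G), 27 (G/C), 28 (G/T), 29 (T/A).
p = 13/47 = 0.276596.
d = −0.75 · ln(1 − (4/3)·0.276596) = −0.75 · ln(0.631205) = −0.75 · (-0.460125) = 0.3451.

0.3451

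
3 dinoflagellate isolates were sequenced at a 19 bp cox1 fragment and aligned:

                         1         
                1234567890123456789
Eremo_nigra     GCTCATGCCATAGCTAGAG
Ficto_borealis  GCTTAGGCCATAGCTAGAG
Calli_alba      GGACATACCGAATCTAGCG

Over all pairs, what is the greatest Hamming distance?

Pairwise Hamming distances:
  Eremo_nigra vs Ficto_borealis: 2
  Eremo_nigra vs Calli_alba: 7
  Ficto_borealis vs Calli_alba: 9
The largest is 9, between Ficto_borealis and Calli_alba.

9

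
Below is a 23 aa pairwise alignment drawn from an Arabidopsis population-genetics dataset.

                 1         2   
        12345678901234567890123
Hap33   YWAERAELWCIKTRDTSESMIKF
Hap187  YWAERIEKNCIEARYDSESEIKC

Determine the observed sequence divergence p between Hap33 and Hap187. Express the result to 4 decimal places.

Differing sites — 6:A/I; 8:L/K; 9:W/N; 12:K/E; 13:T/A; 15:D/Y; 16:T/D; 20:M/E; 23:F/C.
There are 9 differences over 23 sites, so p = 9/23 = 0.3913.

0.3913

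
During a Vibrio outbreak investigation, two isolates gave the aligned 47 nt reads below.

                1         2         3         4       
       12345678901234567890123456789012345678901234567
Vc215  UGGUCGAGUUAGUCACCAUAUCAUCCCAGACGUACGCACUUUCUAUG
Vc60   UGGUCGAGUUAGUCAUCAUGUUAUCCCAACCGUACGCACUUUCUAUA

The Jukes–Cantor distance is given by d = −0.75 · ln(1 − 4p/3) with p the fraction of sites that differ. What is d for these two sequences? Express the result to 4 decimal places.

Mismatches occur at site 16 (C→U), site 20 (A→G), site 22 (C→U), site 29 (G→A), site 30 (A→C), site 47 (G→A).
p = 6/47 = 0.127660.
d = −0.75 · ln(1 − (4/3)·0.127660) = −0.75 · ln(0.829787) = −0.75 · (-0.186586) = 0.1399.

0.1399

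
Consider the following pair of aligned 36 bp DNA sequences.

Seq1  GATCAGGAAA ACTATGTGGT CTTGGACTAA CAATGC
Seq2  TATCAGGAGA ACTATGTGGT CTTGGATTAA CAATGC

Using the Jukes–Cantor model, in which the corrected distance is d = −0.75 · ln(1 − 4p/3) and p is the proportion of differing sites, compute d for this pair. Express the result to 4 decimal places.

0.0883

The sequences differ at positions 1 (G/T), 9 (A/G), 27 (C/T).
p = 3/36 = 0.083333.
d = −0.75 · ln(1 − (4/3)·0.083333) = −0.75 · ln(0.888889) = −0.75 · (-0.117783) = 0.0883.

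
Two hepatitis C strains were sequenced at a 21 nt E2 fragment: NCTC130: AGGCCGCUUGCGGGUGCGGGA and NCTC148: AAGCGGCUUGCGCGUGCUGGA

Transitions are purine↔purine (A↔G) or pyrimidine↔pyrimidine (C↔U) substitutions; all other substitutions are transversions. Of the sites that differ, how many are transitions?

Mismatches occur at site 2 (G↔A, transition), site 5 (C↔G, transversion), site 13 (G↔C, transversion), site 18 (G↔U, transversion).
Of the 4 differences, 1 transition and 3 transversions, so the answer is 1.

1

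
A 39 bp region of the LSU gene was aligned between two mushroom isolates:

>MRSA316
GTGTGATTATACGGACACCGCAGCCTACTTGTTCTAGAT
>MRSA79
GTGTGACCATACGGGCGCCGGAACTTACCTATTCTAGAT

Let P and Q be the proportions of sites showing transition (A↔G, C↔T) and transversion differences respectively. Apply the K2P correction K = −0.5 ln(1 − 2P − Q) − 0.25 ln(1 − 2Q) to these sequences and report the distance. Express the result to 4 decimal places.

Differing sites — 7:T/C (Ti); 8:T/C (Ti); 15:A/G (Ti); 17:A/G (Ti); 21:C/G (Tv); 23:G/A (Ti); 25:C/T (Ti); 29:T/C (Ti); 31:G/A (Ti).
Of the 9 differences, 8 transitions and 1 transversion over 39 sites: P = 8/39 = 0.205128, Q = 1/39 = 0.025641.
d = −0.5·ln(0.564103) − 0.25·ln(0.948718) = −0.5·(-0.572518) − 0.25·(-0.052644) = 0.2994.

0.2994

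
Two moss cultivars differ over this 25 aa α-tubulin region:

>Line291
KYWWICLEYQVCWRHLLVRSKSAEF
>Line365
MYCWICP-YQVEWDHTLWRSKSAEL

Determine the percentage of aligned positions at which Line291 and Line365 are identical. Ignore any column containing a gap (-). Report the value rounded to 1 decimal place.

Excluding the 1 gap column leaves 24 comparable sites.
Mismatches occur at site 1 (K→M), site 3 (W→C), site 7 (L→P), site 12 (C→E), site 14 (R→D), site 16 (L→T), site 18 (V→W), site 25 (F→L).
16 of the 24 comparable sites match, so the percent identity is 16/24 × 100 = 66.7%.

66.7%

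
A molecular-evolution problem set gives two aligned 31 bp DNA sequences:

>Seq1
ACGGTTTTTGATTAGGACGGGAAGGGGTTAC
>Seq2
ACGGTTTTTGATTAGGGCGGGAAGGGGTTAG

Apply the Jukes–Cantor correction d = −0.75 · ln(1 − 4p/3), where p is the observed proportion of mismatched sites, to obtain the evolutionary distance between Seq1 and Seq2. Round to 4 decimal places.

Mismatches occur at site 17 (A↔G), site 31 (C↔G).
p = 2/31 = 0.064516.
d = −0.75 · ln(1 − (4/3)·0.064516) = −0.75 · ln(0.913979) = −0.75 · (-0.089948) = 0.0675.

0.0675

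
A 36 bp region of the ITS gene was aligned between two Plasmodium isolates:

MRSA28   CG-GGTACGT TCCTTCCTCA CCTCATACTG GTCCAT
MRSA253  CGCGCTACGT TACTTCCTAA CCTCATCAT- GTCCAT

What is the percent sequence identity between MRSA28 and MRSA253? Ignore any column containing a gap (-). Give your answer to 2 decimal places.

85.29%

Excluding the 2 gap columns leaves 34 comparable sites.
Differing sites — 5:G/C; 12:C/A; 19:C/A; 27:A/C; 28:C/A.
29 of the 34 comparable sites match, so the percent identity is 29/34 × 100 = 85.29%.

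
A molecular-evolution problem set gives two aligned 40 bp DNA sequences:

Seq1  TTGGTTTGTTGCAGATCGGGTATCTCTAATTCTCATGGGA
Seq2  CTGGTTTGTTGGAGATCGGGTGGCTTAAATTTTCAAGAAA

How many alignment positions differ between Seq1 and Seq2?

10

The sequences differ at positions 1 (T/C), 12 (C/G), 22 (A/G), 23 (T/G), 26 (C/T), 27 (T/A), 32 (C/T), 36 (T/A), 38 (G/A), 39 (G/A).
That gives 10 mismatches out of 40 aligned sites, so the Hamming distance is 10.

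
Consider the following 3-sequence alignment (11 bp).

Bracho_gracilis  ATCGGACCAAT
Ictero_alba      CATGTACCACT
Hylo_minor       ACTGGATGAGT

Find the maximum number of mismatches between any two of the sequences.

6

Pairwise Hamming distances:
  Bracho_gracilis vs Ictero_alba: 5
  Bracho_gracilis vs Hylo_minor: 5
  Ictero_alba vs Hylo_minor: 6
The largest is 6, between Ictero_alba and Hylo_minor.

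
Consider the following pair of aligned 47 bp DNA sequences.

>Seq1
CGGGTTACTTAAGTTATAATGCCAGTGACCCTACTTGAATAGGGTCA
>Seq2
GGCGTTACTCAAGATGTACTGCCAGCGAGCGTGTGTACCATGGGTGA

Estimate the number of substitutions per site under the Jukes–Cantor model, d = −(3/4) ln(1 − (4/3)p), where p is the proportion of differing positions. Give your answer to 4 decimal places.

Differing sites — 1:C/G; 3:G/C; 10:T/C; 14:T/A; 16:A/G; 19:A/C; 26:T/C; 29:C/G; 31:C/G; 33:A/G; 34:C/T; 35:T/G; 37:G/A; 38:A/C; 39:A/C; 40:T/A; 41:A/T; 46:C/G.
p = 18/47 = 0.382979.
d = −0.75 · ln(1 − (4/3)·0.382979) = −0.75 · ln(0.489361) = −0.75 · (-0.714655) = 0.5360.

0.5360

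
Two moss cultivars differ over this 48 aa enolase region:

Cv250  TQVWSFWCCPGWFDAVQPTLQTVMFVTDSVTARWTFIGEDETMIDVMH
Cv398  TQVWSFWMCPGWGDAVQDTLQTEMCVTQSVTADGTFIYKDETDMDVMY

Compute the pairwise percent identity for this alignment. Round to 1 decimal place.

The sequences differ at positions 8 (C/M), 13 (F/G), 18 (P/D), 23 (V/E), 25 (F/C), 28 (D/Q), 33 (R/D), 34 (W/G), 38 (G/Y), 39 (E/K), 43 (M/D), 44 (I/M), 48 (H/Y).
35 of the 48 sites match, so the percent identity is 35/48 × 100 = 72.9%.

72.9%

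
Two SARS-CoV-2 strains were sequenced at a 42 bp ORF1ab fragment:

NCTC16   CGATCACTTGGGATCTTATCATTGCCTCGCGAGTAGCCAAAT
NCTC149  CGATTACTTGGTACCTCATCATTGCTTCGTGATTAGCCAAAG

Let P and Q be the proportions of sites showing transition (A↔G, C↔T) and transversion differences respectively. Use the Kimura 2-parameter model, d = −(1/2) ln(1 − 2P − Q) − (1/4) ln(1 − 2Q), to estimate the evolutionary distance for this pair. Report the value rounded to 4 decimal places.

Mismatches occur at site 5 (C→T, transition), site 12 (G→T, transversion), site 14 (T→C, transition), site 17 (T→C, transition), site 26 (C→T, transition), site 30 (C→T, transition), site 33 (G→T, transversion), site 42 (T→G, transversion).
Of the 8 differences, 5 transitions and 3 transversions over 42 sites: P = 5/42 = 0.119048, Q = 3/42 = 0.071429.
d = −0.5·ln(0.690475) − 0.25·ln(0.857142) = −0.5·(-0.370376) − 0.25·(-0.154152) = 0.2237.

0.2237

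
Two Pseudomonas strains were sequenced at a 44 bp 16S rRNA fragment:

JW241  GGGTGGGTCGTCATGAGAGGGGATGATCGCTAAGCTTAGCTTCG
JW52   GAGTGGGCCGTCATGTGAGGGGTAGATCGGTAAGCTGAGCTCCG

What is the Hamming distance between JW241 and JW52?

Mismatches occur at site 2 (G↔A), site 8 (T↔C), site 16 (A↔T), site 23 (A↔T), site 24 (T↔A), site 30 (C↔G), site 37 (T↔G), site 42 (T↔C).
That gives 8 mismatches out of 44 aligned sites, so the Hamming distance is 8.

8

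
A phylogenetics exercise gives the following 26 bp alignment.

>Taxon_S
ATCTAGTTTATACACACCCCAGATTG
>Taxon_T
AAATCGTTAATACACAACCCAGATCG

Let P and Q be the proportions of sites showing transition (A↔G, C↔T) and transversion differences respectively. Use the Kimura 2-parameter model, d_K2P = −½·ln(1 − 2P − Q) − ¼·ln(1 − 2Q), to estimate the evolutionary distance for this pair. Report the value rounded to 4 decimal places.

Differing sites — 2:T/A (Tv); 3:C/A (Tv); 5:A/C (Tv); 9:T/A (Tv); 17:C/A (Tv); 25:T/C (Ti).
Of the 6 differences, 1 transition and 5 transversions over 26 sites: P = 1/26 = 0.038462, Q = 5/26 = 0.192308.
d = −0.5·ln(0.730768) − 0.25·ln(0.615384) = −0.5·(-0.313659) − 0.25·(-0.485509) = 0.2782.

0.2782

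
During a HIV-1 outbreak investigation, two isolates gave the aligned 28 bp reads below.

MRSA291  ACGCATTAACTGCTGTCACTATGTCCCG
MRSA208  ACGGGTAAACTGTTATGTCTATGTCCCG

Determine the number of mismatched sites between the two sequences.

Mismatches occur at site 4 (C/G), site 5 (A/G), site 7 (T/A), site 13 (C/T), site 15 (G/A), site 17 (C/G), site 18 (A/T).
That gives 7 mismatches out of 28 aligned sites, so the Hamming distance is 7.

7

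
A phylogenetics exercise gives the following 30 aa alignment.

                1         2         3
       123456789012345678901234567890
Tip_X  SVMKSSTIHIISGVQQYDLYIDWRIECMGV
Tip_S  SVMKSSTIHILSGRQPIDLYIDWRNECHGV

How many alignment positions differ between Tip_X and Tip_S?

The sequences differ at positions 11 (I/L), 14 (V/R), 16 (Q/P), 17 (Y/I), 25 (I/N), 28 (M/H).
That gives 6 mismatches out of 30 aligned sites, so the Hamming distance is 6.

6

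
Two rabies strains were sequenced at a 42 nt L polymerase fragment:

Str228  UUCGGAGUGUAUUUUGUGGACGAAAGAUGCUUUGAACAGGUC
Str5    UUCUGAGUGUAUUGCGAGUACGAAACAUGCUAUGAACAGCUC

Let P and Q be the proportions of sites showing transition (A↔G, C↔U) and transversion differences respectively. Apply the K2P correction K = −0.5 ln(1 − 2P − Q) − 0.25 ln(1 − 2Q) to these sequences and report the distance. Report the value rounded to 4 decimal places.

0.2219

Mismatches occur at site 4 (G→U, transversion), site 14 (U→G, transversion), site 15 (U→C, transition), site 17 (U→A, transversion), site 19 (G→U, transversion), site 26 (G→C, transversion), site 32 (U→A, transversion), site 40 (G→C, transversion).
Of the 8 differences, 1 transition and 7 transversions over 42 sites: P = 1/42 = 0.023810, Q = 7/42 = 0.166667.
d = −0.5·ln(0.785713) − 0.25·ln(0.666666) = −0.5·(-0.241164) − 0.25·(-0.405466) = 0.2219.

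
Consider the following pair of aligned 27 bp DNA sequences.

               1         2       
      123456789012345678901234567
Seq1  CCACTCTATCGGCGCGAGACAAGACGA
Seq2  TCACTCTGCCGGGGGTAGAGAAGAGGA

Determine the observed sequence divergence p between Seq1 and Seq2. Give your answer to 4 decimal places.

0.2963

Differing sites — 1:C/T; 8:A/G; 9:T/C; 13:C/G; 15:C/G; 16:G/T; 20:C/G; 25:C/G.
There are 8 differences over 27 sites, so p = 8/27 = 0.2963.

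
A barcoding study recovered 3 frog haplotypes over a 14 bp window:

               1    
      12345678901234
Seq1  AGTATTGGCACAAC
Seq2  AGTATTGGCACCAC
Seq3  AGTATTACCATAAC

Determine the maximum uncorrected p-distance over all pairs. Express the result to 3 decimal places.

Pairwise Hamming distances:
  Seq1 vs Seq2: 1
  Seq1 vs Seq3: 3
  Seq2 vs Seq3: 4
The largest is 4 mismatches, between Seq2 and Seq3; p = 4/14 = 0.286.

0.286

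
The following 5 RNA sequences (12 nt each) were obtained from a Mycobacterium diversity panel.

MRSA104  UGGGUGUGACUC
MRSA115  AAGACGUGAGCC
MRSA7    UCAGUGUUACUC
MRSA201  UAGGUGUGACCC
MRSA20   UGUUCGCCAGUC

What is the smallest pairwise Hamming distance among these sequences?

2

Pairwise Hamming distances:
  MRSA104 vs MRSA115: 6
  MRSA104 vs MRSA7: 3
  MRSA104 vs MRSA201: 2
  MRSA104 vs MRSA20: 6
  MRSA115 vs MRSA7: 8
  MRSA115 vs MRSA201: 4
  MRSA115 vs MRSA20: 7
  MRSA7 vs MRSA201: 4
  MRSA7 vs MRSA20: 7
  MRSA201 vs MRSA20: 8
The smallest is 2, between MRSA104 and MRSA201.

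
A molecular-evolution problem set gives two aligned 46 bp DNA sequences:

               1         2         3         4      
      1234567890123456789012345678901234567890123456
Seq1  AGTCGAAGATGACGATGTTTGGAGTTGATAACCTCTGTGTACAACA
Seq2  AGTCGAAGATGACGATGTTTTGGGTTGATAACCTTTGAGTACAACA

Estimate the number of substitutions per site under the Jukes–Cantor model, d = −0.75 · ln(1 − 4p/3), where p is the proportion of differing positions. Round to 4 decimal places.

Mismatches occur at site 21 (G↔T), site 23 (A↔G), site 35 (C↔T), site 38 (T↔A).
p = 4/46 = 0.086957.
d = −0.75 · ln(1 − (4/3)·0.086957) = −0.75 · ln(0.884057) = −0.75 · (-0.123234) = 0.0924.

0.0924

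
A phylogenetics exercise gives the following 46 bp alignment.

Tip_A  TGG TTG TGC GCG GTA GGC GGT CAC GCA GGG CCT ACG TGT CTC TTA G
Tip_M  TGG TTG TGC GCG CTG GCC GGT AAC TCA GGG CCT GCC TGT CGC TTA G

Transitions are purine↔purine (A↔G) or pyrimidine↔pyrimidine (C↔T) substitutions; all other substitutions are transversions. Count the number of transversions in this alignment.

6

Mismatches occur at site 13 (G→C, transversion), site 15 (A→G, transition), site 17 (G→C, transversion), site 22 (C→A, transversion), site 25 (G→T, transversion), site 34 (A→G, transition), site 36 (G→C, transversion), site 41 (T→G, transversion).
Of the 8 differences, 2 transitions and 6 transversions, so the answer is 6.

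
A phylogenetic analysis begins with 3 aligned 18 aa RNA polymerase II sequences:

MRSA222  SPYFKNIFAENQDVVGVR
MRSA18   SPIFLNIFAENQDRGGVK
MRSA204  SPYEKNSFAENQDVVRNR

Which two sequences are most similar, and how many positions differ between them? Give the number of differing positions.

4

Pairwise Hamming distances:
  MRSA222 vs MRSA18: 5
  MRSA222 vs MRSA204: 4
  MRSA18 vs MRSA204: 9
The smallest is 4, between MRSA222 and MRSA204.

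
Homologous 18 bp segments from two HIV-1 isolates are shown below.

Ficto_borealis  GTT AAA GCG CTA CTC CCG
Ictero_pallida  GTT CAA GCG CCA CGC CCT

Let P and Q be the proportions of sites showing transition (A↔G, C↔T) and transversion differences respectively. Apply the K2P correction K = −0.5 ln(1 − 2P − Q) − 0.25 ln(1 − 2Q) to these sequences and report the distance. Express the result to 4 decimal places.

0.2641

Mismatches occur at site 4 (A↔C, transversion), site 11 (T↔C, transition), site 14 (T↔G, transversion), site 18 (G↔T, transversion).
Of the 4 differences, 1 transition and 3 transversions over 18 sites: P = 1/18 = 0.055556, Q = 3/18 = 0.166667.
d = −0.5·ln(0.722221) − 0.25·ln(0.666666) = −0.5·(-0.325424) − 0.25·(-0.405466) = 0.2641.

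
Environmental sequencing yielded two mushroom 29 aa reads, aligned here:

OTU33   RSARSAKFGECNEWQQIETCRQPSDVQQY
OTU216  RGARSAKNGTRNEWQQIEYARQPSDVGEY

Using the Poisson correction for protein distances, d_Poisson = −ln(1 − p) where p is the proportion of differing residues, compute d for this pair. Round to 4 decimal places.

0.3228

Differing sites — 2:S/G; 8:F/N; 10:E/T; 11:C/R; 19:T/Y; 20:C/A; 27:Q/G; 28:Q/E.
p = 8/29 = 0.275862.
d = −ln(1 − 0.275862) = −ln(0.724138) = 0.3228.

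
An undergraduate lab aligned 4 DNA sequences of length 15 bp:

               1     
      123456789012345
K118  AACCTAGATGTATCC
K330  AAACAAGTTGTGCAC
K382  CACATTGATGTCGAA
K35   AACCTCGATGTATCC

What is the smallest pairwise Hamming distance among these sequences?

1

Pairwise Hamming distances:
  K118 vs K330: 6
  K118 vs K382: 7
  K118 vs K35: 1
  K330 vs K382: 9
  K330 vs K35: 7
  K382 vs K35: 7
The smallest is 1, between K118 and K35.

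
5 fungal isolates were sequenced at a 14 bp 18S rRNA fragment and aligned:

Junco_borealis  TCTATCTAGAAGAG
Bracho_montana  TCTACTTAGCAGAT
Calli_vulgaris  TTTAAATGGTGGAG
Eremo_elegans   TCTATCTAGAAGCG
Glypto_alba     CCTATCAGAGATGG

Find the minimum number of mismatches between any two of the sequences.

Pairwise Hamming distances:
  Junco_borealis vs Bracho_montana: 4
  Junco_borealis vs Calli_vulgaris: 6
  Junco_borealis vs Eremo_elegans: 1
  Junco_borealis vs Glypto_alba: 7
  Bracho_montana vs Calli_vulgaris: 7
  Bracho_montana vs Eremo_elegans: 5
  Bracho_montana vs Glypto_alba: 10
  Calli_vulgaris vs Eremo_elegans: 7
  Calli_vulgaris vs Glypto_alba: 10
  Eremo_elegans vs Glypto_alba: 7
The smallest is 1, between Junco_borealis and Eremo_elegans.

1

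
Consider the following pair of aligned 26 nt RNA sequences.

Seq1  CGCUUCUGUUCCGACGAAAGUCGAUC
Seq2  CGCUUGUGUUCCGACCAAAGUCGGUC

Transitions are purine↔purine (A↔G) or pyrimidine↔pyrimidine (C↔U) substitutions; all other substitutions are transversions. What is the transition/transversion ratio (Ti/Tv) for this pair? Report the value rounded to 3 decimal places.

Mismatches occur at site 6 (C/G, transversion), site 16 (G/C, transversion), site 24 (A/G, transition).
Of the 3 differences, 1 transition and 2 transversions, so Ti/Tv = 1/2 = 0.500.

0.500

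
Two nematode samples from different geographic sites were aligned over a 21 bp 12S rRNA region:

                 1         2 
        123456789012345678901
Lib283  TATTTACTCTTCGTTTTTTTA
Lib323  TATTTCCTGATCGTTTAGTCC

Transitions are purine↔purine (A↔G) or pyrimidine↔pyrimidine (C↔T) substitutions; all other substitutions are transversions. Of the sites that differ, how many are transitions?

1

The sequences differ at positions 6 (A/C, transversion), 9 (C/G, transversion), 10 (T/A, transversion), 17 (T/A, transversion), 18 (T/G, transversion), 20 (T/C, transition), 21 (A/C, transversion).
Of the 7 differences, 1 transition and 6 transversions, so the answer is 1.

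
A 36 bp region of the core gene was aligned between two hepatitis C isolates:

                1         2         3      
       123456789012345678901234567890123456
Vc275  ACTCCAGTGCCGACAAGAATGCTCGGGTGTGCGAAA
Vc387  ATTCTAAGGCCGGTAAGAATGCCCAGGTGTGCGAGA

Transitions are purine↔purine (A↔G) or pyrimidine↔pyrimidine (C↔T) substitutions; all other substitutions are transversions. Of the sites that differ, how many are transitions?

Differing sites — 2:C/T (Ti); 5:C/T (Ti); 7:G/A (Ti); 8:T/G (Tv); 13:A/G (Ti); 14:C/T (Ti); 23:T/C (Ti); 25:G/A (Ti); 35:A/G (Ti).
Of the 9 differences, 8 transitions and 1 transversion, so the answer is 8.

8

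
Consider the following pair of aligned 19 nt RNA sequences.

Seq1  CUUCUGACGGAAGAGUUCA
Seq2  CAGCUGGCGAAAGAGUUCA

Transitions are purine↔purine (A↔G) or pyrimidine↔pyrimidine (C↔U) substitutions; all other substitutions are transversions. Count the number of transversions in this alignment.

2

The sequences differ at positions 2 (U/A, transversion), 3 (U/G, transversion), 7 (A/G, transition), 10 (G/A, transition).
Of the 4 differences, 2 transitions and 2 transversions, so the answer is 2.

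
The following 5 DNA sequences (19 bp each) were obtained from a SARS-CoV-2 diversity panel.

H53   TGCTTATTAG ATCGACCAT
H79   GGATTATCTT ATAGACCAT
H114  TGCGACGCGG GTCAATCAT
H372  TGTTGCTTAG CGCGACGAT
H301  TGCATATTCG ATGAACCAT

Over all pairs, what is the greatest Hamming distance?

12

Pairwise Hamming distances:
  H53 vs H79: 6
  H53 vs H114: 9
  H53 vs H372: 6
  H53 vs H301: 4
  H79 vs H114: 12
  H79 vs H372: 11
  H79 vs H301: 8
  H114 vs H372: 11
  H114 vs H301: 9
  H372 vs H301: 10
The largest is 12, between H79 and H114.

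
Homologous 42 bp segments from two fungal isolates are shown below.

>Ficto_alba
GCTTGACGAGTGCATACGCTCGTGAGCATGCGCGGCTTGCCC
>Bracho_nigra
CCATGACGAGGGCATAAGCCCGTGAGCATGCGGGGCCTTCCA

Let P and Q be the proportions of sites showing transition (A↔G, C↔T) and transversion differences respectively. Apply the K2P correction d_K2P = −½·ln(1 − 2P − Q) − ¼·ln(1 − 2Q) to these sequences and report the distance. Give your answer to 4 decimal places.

The sequences differ at positions 1 (G/C, transversion), 3 (T/A, transversion), 11 (T/G, transversion), 17 (C/A, transversion), 20 (T/C, transition), 33 (C/G, transversion), 37 (T/C, transition), 39 (G/T, transversion), 42 (C/A, transversion).
Of the 9 differences, 2 transitions and 7 transversions over 42 sites: P = 2/42 = 0.047619, Q = 7/42 = 0.166667.
d = −0.5·ln(0.738095) − 0.25·ln(0.666666) = −0.5·(-0.303683) − 0.25·(-0.405466) = 0.2532.

0.2532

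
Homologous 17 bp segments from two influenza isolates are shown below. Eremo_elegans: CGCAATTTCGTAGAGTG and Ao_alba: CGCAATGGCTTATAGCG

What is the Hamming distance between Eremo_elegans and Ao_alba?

Mismatches occur at site 7 (T/G), site 8 (T/G), site 10 (G/T), site 13 (G/T), site 16 (T/C).
That gives 5 mismatches out of 17 aligned sites, so the Hamming distance is 5.

5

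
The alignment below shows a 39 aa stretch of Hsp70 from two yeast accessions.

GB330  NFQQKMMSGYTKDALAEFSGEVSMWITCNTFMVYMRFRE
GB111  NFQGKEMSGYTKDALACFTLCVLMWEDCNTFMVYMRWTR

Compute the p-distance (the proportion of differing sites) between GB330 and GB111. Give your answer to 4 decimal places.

0.3077

Differing sites — 4:Q/G; 6:M/E; 17:E/C; 19:S/T; 20:G/L; 21:E/C; 23:S/L; 26:I/E; 27:T/D; 37:F/W; 38:R/T; 39:E/R.
There are 12 differences over 39 sites, so p = 12/39 = 0.3077.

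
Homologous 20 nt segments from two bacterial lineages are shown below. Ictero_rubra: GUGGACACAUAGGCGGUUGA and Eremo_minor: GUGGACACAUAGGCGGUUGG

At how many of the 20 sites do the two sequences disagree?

1

A single mismatch occurs at site 20 (A/G).
That gives 1 mismatch out of 20 aligned sites, so the Hamming distance is 1.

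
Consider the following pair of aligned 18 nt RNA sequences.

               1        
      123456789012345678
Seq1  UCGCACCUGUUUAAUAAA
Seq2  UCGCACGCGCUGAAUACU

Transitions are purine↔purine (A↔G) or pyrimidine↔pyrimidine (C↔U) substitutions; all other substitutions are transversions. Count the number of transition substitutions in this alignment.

2

Differing sites — 7:C/G (Tv); 8:U/C (Ti); 10:U/C (Ti); 12:U/G (Tv); 17:A/C (Tv); 18:A/U (Tv).
Of the 6 differences, 2 transitions and 4 transversions, so the answer is 2.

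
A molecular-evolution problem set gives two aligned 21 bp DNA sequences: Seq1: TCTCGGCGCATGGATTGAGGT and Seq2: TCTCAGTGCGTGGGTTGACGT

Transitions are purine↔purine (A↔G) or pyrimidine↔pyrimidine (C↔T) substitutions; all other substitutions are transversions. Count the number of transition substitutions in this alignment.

4

Mismatches occur at site 5 (G→A, transition), site 7 (C→T, transition), site 10 (A→G, transition), site 14 (A→G, transition), site 19 (G→C, transversion).
Of the 5 differences, 4 transitions and 1 transversion, so the answer is 4.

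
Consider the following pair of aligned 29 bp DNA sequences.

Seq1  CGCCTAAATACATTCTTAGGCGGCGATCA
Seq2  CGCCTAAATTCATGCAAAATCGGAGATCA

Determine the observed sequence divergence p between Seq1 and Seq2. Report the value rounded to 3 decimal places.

Mismatches occur at site 10 (A→T), site 14 (T→G), site 16 (T→A), site 17 (T→A), site 19 (G→A), site 20 (G→T), site 24 (C→A).
There are 7 differences over 29 sites, so p = 7/29 = 0.241.

0.241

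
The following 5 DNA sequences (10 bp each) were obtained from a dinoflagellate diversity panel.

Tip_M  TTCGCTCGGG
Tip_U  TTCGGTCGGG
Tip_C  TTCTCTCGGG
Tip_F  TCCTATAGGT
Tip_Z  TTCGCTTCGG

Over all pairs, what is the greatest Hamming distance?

Pairwise Hamming distances:
  Tip_M vs Tip_U: 1
  Tip_M vs Tip_C: 1
  Tip_M vs Tip_F: 5
  Tip_M vs Tip_Z: 2
  Tip_U vs Tip_C: 2
  Tip_U vs Tip_F: 5
  Tip_U vs Tip_Z: 3
  Tip_C vs Tip_F: 4
  Tip_C vs Tip_Z: 3
  Tip_F vs Tip_Z: 6
The largest is 6, between Tip_F and Tip_Z.

6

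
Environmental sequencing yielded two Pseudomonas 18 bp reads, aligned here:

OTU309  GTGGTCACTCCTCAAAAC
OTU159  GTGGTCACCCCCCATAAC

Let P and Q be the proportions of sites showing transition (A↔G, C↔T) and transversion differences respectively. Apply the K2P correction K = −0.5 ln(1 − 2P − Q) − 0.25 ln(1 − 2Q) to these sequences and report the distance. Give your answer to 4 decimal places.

The sequences differ at positions 9 (T/C, transition), 12 (T/C, transition), 15 (A/T, transversion).
Of the 3 differences, 2 transitions and 1 transversion over 18 sites: P = 2/18 = 0.111111, Q = 1/18 = 0.055556.
d = −0.5·ln(0.722222) − 0.25·ln(0.888888) = −0.5·(-0.325423) − 0.25·(-0.117784) = 0.1922.

0.1922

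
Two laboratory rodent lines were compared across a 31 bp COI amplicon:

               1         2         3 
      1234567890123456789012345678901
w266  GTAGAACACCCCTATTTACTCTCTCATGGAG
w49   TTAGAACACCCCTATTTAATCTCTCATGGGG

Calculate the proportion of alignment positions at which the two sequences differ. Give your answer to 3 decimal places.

0.097

Differing sites — 1:G/T; 19:C/A; 30:A/G.
There are 3 differences over 31 sites, so p = 3/31 = 0.097.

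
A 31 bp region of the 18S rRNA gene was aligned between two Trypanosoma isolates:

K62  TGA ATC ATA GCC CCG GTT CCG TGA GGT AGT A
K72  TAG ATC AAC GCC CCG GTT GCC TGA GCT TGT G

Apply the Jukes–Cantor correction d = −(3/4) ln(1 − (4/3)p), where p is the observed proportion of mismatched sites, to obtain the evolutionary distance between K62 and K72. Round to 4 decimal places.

0.3672

The sequences differ at positions 2 (G/A), 3 (A/G), 8 (T/A), 9 (A/C), 19 (C/G), 21 (G/C), 26 (G/C), 28 (A/T), 31 (A/G).
p = 9/31 = 0.290323.
d = −0.75 · ln(1 − (4/3)·0.290323) = −0.75 · ln(0.612903) = −0.75 · (-0.489549) = 0.3672.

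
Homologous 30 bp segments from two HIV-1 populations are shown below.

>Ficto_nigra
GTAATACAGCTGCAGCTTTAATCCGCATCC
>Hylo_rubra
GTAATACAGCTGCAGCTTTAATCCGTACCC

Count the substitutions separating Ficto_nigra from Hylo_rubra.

2

The sequences differ at positions 26 (C/T), 28 (T/C).
That gives 2 mismatches out of 30 aligned sites, so the Hamming distance is 2.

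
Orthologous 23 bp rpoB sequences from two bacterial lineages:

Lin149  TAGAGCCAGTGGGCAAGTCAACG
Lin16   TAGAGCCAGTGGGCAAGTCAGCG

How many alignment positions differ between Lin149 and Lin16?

1

Differing sites — 21:A/G.
That gives 1 mismatch out of 23 aligned sites, so the Hamming distance is 1.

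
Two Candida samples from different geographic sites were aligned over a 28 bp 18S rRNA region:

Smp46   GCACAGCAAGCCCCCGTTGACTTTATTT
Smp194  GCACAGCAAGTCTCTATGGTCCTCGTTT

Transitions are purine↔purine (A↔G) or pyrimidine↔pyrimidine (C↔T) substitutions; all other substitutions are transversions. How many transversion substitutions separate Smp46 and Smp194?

Differing sites — 11:C/T (Ti); 13:C/T (Ti); 15:C/T (Ti); 16:G/A (Ti); 18:T/G (Tv); 20:A/T (Tv); 22:T/C (Ti); 24:T/C (Ti); 25:A/G (Ti).
Of the 9 differences, 7 transitions and 2 transversions, so the answer is 2.

2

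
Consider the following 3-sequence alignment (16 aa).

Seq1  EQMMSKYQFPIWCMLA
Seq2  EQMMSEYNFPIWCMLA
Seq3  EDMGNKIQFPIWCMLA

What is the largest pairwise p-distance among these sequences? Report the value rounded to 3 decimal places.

0.375

Pairwise Hamming distances:
  Seq1 vs Seq2: 2
  Seq1 vs Seq3: 4
  Seq2 vs Seq3: 6
The largest is 6 mismatches, between Seq2 and Seq3; p = 6/16 = 0.375.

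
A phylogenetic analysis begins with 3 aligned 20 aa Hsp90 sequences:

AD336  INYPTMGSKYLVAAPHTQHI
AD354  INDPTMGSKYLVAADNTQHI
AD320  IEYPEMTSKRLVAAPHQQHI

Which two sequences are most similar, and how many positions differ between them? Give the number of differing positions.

3

Pairwise Hamming distances:
  AD336 vs AD354: 3
  AD336 vs AD320: 5
  AD354 vs AD320: 8
The smallest is 3, between AD336 and AD354.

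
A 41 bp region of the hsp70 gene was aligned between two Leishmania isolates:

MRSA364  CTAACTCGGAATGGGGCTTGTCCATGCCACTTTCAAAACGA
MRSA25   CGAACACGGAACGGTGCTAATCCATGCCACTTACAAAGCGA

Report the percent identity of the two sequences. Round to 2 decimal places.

Mismatches occur at site 2 (T→G), site 6 (T→A), site 12 (T→C), site 15 (G→T), site 19 (T→A), site 20 (G→A), site 33 (T→A), site 38 (A→G).
33 of the 41 sites match, so the percent identity is 33/41 × 100 = 80.49%.

80.49%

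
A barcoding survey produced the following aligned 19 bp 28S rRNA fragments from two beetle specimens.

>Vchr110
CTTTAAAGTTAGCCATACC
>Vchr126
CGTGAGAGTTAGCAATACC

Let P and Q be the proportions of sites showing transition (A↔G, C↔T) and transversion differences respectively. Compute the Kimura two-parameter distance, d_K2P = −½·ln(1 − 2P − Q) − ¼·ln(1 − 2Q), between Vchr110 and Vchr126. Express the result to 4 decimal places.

0.2476

Differing sites — 2:T/G (Tv); 4:T/G (Tv); 6:A/G (Ti); 14:C/A (Tv).
Of the 4 differences, 1 transition and 3 transversions over 19 sites: P = 1/19 = 0.052632, Q = 3/19 = 0.157895.
d = −0.5·ln(0.736841) − 0.25·ln(0.684210) = −0.5·(-0.305383) − 0.25·(-0.379490) = 0.2476.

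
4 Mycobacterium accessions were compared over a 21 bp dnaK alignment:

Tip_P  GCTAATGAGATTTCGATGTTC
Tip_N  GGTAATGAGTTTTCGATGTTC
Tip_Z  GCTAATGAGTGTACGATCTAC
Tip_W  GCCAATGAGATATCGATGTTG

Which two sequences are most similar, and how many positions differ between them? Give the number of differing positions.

Pairwise Hamming distances:
  Tip_P vs Tip_N: 2
  Tip_P vs Tip_Z: 5
  Tip_P vs Tip_W: 3
  Tip_N vs Tip_Z: 5
  Tip_N vs Tip_W: 5
  Tip_Z vs Tip_W: 8
The smallest is 2, between Tip_P and Tip_N.

2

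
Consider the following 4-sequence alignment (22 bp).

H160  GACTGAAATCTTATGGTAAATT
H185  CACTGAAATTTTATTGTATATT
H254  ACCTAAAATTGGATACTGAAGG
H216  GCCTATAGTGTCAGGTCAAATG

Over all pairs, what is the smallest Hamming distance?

Pairwise Hamming distances:
  H160 vs H185: 4
  H160 vs H254: 11
  H160 vs H216: 10
  H185 vs H254: 11
  H185 vs H216: 13
  H254 vs H216: 12
The smallest is 4, between H160 and H185.

4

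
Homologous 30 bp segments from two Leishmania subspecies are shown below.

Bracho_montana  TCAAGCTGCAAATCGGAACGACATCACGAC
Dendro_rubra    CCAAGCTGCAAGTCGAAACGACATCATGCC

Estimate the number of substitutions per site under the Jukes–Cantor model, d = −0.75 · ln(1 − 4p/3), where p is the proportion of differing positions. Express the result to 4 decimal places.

0.1885

The sequences differ at positions 1 (T/C), 12 (A/G), 16 (G/A), 27 (C/T), 29 (A/C).
p = 5/30 = 0.166667.
d = −0.75 · ln(1 − (4/3)·0.166667) = −0.75 · ln(0.777777) = −0.75 · (-0.251315) = 0.1885.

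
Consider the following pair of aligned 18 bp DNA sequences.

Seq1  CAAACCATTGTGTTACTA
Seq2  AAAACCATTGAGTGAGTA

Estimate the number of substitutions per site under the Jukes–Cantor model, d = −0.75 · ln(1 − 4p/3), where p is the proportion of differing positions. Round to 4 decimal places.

0.2635

Differing sites — 1:C/A; 11:T/A; 14:T/G; 16:C/G.
p = 4/18 = 0.222222.
d = −0.75 · ln(1 − (4/3)·0.222222) = −0.75 · ln(0.703704) = −0.75 · (-0.351397) = 0.2635.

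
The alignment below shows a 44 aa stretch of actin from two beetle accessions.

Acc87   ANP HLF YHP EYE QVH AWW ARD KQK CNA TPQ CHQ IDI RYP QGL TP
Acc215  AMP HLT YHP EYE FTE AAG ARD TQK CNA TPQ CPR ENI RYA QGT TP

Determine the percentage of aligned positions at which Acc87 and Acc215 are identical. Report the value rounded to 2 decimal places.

68.18%

Mismatches occur at site 2 (N→M), site 6 (F→T), site 13 (Q→F), site 14 (V→T), site 15 (H→E), site 17 (W→A), site 18 (W→G), site 22 (K→T), site 32 (H→P), site 33 (Q→R), site 34 (I→E), site 35 (D→N), site 39 (P→A), site 42 (L→T).
30 of the 44 sites match, so the percent identity is 30/44 × 100 = 68.18%.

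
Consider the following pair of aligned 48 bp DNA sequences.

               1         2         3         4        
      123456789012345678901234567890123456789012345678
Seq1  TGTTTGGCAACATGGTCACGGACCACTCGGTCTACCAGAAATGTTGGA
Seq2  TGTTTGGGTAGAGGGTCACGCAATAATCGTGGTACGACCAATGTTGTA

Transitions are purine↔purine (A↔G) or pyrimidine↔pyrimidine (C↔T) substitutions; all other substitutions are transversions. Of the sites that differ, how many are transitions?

1

The sequences differ at positions 8 (C/G, transversion), 9 (A/T, transversion), 11 (C/G, transversion), 13 (T/G, transversion), 21 (G/C, transversion), 23 (C/A, transversion), 24 (C/T, transition), 26 (C/A, transversion), 30 (G/T, transversion), 31 (T/G, transversion), 32 (C/G, transversion), 36 (C/G, transversion), 38 (G/C, transversion), 39 (A/C, transversion), 47 (G/T, transversion).
Of the 15 differences, 1 transition and 14 transversions, so the answer is 1.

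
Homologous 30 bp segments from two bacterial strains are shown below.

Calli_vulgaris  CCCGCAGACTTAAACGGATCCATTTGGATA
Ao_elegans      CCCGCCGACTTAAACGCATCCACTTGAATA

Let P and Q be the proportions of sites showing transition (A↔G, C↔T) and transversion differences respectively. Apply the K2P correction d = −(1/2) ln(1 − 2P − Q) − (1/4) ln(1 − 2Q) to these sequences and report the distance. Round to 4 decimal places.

Differing sites — 6:A/C (Tv); 17:G/C (Tv); 23:T/C (Ti); 27:G/A (Ti).
Of the 4 differences, 2 transitions and 2 transversions over 30 sites: P = 2/30 = 0.066667, Q = 2/30 = 0.066667.
d = −0.5·ln(0.799999) − 0.25·ln(0.866666) = −0.5·(-0.223145) − 0.25·(-0.143102) = 0.1473.

0.1473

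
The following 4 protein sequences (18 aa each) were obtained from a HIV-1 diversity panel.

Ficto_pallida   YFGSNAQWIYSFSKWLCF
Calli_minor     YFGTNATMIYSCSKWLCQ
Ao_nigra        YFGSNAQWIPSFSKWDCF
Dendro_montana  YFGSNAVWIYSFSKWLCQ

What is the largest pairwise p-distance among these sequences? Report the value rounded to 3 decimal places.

Pairwise Hamming distances:
  Ficto_pallida vs Calli_minor: 5
  Ficto_pallida vs Ao_nigra: 2
  Ficto_pallida vs Dendro_montana: 2
  Calli_minor vs Ao_nigra: 7
  Calli_minor vs Dendro_montana: 4
  Ao_nigra vs Dendro_montana: 4
The largest is 7 mismatches, between Calli_minor and Ao_nigra; p = 7/18 = 0.389.

0.389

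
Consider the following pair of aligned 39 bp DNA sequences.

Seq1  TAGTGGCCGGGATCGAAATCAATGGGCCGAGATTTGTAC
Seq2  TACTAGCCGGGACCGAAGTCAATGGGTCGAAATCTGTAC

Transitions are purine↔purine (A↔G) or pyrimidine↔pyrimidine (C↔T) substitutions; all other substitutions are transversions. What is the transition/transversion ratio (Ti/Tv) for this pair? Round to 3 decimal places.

6.000

Differing sites — 3:G/C (Tv); 5:G/A (Ti); 13:T/C (Ti); 18:A/G (Ti); 27:C/T (Ti); 31:G/A (Ti); 34:T/C (Ti).
Of the 7 differences, 6 transitions and 1 transversion, so Ti/Tv = 6/1 = 6.000.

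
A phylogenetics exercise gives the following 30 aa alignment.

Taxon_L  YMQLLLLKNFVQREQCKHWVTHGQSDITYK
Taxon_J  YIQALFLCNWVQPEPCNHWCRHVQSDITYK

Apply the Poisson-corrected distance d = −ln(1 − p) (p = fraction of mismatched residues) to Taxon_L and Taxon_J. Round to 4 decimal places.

Differing sites — 2:M/I; 4:L/A; 6:L/F; 8:K/C; 10:F/W; 13:R/P; 15:Q/P; 17:K/N; 20:V/C; 21:T/R; 23:G/V.
p = 11/30 = 0.366667.
d = −ln(1 − 0.366667) = −ln(0.633333) = 0.4568.

0.4568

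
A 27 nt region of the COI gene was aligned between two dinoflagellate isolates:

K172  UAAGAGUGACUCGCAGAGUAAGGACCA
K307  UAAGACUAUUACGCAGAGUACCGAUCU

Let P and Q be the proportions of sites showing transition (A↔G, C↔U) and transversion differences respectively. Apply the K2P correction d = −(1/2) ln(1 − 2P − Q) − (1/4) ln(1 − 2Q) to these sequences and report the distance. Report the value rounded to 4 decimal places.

The sequences differ at positions 6 (G/C, transversion), 8 (G/A, transition), 9 (A/U, transversion), 10 (C/U, transition), 11 (U/A, transversion), 21 (A/C, transversion), 22 (G/C, transversion), 25 (C/U, transition), 27 (A/U, transversion).
Of the 9 differences, 3 transitions and 6 transversions over 27 sites: P = 3/27 = 0.111111, Q = 6/27 = 0.222222.
d = −0.5·ln(0.555556) − 0.25·ln(0.555556) = −0.5·(-0.587786) − 0.25·(-0.587786) = 0.4408.

0.4408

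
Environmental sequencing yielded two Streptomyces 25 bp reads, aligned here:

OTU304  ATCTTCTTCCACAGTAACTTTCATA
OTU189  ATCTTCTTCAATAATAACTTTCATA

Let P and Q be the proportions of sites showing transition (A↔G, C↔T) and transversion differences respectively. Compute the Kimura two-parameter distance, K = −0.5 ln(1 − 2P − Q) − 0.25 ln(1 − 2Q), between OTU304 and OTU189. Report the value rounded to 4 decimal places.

The sequences differ at positions 10 (C/A, transversion), 12 (C/T, transition), 14 (G/A, transition).
Of the 3 differences, 2 transitions and 1 transversion over 25 sites: P = 2/25 = 0.080000, Q = 1/25 = 0.040000.
d = −0.5·ln(0.800000) − 0.25·ln(0.920000) = −0.5·(-0.223144) − 0.25·(-0.083382) = 0.1324.

0.1324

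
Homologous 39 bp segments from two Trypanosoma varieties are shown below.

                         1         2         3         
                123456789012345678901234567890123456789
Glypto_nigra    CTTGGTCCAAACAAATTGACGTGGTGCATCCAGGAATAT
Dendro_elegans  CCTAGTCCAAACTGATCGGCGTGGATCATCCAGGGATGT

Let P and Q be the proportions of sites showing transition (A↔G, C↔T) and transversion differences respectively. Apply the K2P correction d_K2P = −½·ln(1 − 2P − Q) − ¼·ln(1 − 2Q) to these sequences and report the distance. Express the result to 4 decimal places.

0.3280

Mismatches occur at site 2 (T↔C, transition), site 4 (G↔A, transition), site 13 (A↔T, transversion), site 14 (A↔G, transition), site 17 (T↔C, transition), site 19 (A↔G, transition), site 25 (T↔A, transversion), site 26 (G↔T, transversion), site 35 (A↔G, transition), site 38 (A↔G, transition).
Of the 10 differences, 7 transitions and 3 transversions over 39 sites: P = 7/39 = 0.179487, Q = 3/39 = 0.076923.
d = −0.5·ln(0.564103) − 0.25·ln(0.846154) = −0.5·(-0.572518) − 0.25·(-0.167054) = 0.3280.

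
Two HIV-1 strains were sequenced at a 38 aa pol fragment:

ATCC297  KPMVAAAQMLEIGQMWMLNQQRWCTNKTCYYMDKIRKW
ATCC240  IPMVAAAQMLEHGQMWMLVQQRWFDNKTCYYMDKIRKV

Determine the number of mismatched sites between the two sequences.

The sequences differ at positions 1 (K/I), 12 (I/H), 19 (N/V), 24 (C/F), 25 (T/D), 38 (W/V).
That gives 6 mismatches out of 38 aligned sites, so the Hamming distance is 6.

6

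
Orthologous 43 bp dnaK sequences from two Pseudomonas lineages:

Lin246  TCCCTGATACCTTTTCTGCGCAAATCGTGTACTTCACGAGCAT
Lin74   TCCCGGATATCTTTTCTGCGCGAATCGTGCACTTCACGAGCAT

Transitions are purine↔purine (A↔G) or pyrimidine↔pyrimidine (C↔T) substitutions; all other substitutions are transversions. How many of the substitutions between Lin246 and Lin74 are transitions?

Mismatches occur at site 5 (T→G, transversion), site 10 (C→T, transition), site 22 (A→G, transition), site 30 (T→C, transition).
Of the 4 differences, 3 transitions and 1 transversion, so the answer is 3.

3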